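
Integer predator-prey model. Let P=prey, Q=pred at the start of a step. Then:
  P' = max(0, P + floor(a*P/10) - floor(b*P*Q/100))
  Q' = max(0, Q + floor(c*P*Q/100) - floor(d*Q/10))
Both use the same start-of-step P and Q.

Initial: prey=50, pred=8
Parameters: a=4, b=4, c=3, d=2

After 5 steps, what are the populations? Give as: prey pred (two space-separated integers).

Step 1: prey: 50+20-16=54; pred: 8+12-1=19
Step 2: prey: 54+21-41=34; pred: 19+30-3=46
Step 3: prey: 34+13-62=0; pred: 46+46-9=83
Step 4: prey: 0+0-0=0; pred: 83+0-16=67
Step 5: prey: 0+0-0=0; pred: 67+0-13=54

Answer: 0 54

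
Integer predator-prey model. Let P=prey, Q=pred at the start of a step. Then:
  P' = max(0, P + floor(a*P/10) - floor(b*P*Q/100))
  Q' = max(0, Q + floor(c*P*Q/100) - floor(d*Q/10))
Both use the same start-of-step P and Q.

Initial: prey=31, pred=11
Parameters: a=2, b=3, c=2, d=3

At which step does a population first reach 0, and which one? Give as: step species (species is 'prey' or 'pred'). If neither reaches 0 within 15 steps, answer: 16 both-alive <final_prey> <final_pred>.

Answer: 16 both-alive 3 3

Derivation:
Step 1: prey: 31+6-10=27; pred: 11+6-3=14
Step 2: prey: 27+5-11=21; pred: 14+7-4=17
Step 3: prey: 21+4-10=15; pred: 17+7-5=19
Step 4: prey: 15+3-8=10; pred: 19+5-5=19
Step 5: prey: 10+2-5=7; pred: 19+3-5=17
Step 6: prey: 7+1-3=5; pred: 17+2-5=14
Step 7: prey: 5+1-2=4; pred: 14+1-4=11
Step 8: prey: 4+0-1=3; pred: 11+0-3=8
Step 9: prey: 3+0-0=3; pred: 8+0-2=6
Step 10: prey: 3+0-0=3; pred: 6+0-1=5
Step 11: prey: 3+0-0=3; pred: 5+0-1=4
Step 12: prey: 3+0-0=3; pred: 4+0-1=3
Step 13: prey: 3+0-0=3; pred: 3+0-0=3
Steps 14-15: state stable at prey=3, pred=3 (no change)
No extinction within 15 steps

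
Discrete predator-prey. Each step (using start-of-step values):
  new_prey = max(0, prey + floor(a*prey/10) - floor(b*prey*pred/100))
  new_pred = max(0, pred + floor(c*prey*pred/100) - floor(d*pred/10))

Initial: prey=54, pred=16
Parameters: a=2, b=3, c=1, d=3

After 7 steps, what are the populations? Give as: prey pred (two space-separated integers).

Answer: 5 7

Derivation:
Step 1: prey: 54+10-25=39; pred: 16+8-4=20
Step 2: prey: 39+7-23=23; pred: 20+7-6=21
Step 3: prey: 23+4-14=13; pred: 21+4-6=19
Step 4: prey: 13+2-7=8; pred: 19+2-5=16
Step 5: prey: 8+1-3=6; pred: 16+1-4=13
Step 6: prey: 6+1-2=5; pred: 13+0-3=10
Step 7: prey: 5+1-1=5; pred: 10+0-3=7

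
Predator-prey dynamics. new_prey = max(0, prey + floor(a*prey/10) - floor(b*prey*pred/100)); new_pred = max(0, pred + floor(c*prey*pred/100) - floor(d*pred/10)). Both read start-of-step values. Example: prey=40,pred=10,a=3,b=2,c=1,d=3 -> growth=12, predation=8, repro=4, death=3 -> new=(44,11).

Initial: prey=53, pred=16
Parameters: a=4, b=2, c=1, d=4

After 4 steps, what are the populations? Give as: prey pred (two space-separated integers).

Step 1: prey: 53+21-16=58; pred: 16+8-6=18
Step 2: prey: 58+23-20=61; pred: 18+10-7=21
Step 3: prey: 61+24-25=60; pred: 21+12-8=25
Step 4: prey: 60+24-30=54; pred: 25+15-10=30

Answer: 54 30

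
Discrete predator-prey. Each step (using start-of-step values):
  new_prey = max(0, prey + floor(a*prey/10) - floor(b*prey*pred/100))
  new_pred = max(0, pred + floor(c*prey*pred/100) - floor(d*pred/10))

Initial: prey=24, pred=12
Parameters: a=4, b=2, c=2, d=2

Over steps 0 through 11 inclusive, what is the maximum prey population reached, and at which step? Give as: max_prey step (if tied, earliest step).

Answer: 31 2

Derivation:
Step 1: prey: 24+9-5=28; pred: 12+5-2=15
Step 2: prey: 28+11-8=31; pred: 15+8-3=20
Step 3: prey: 31+12-12=31; pred: 20+12-4=28
Step 4: prey: 31+12-17=26; pred: 28+17-5=40
Step 5: prey: 26+10-20=16; pred: 40+20-8=52
Step 6: prey: 16+6-16=6; pred: 52+16-10=58
Step 7: prey: 6+2-6=2; pred: 58+6-11=53
Step 8: prey: 2+0-2=0; pred: 53+2-10=45
Step 9: prey: 0+0-0=0; pred: 45+0-9=36
Step 10: prey: 0+0-0=0; pred: 36+0-7=29
Step 11: prey: 0+0-0=0; pred: 29+0-5=24
Max prey = 31 at step 2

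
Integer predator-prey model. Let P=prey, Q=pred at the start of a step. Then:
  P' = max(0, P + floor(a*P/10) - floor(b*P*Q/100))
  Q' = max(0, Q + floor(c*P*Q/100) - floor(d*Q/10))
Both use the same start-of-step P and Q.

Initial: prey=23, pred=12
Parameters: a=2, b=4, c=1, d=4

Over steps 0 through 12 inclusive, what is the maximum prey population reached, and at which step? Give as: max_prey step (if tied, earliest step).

Answer: 27 12

Derivation:
Step 1: prey: 23+4-11=16; pred: 12+2-4=10
Step 2: prey: 16+3-6=13; pred: 10+1-4=7
Step 3: prey: 13+2-3=12; pred: 7+0-2=5
Step 4: prey: 12+2-2=12; pred: 5+0-2=3
Step 5: prey: 12+2-1=13; pred: 3+0-1=2
Step 6: prey: 13+2-1=14; pred: 2+0-0=2
Step 7: prey: 14+2-1=15; pred: 2+0-0=2
Step 8: prey: 15+3-1=17; pred: 2+0-0=2
Step 9: prey: 17+3-1=19; pred: 2+0-0=2
Step 10: prey: 19+3-1=21; pred: 2+0-0=2
Step 11: prey: 21+4-1=24; pred: 2+0-0=2
Step 12: prey: 24+4-1=27; pred: 2+0-0=2
Max prey = 27 at step 12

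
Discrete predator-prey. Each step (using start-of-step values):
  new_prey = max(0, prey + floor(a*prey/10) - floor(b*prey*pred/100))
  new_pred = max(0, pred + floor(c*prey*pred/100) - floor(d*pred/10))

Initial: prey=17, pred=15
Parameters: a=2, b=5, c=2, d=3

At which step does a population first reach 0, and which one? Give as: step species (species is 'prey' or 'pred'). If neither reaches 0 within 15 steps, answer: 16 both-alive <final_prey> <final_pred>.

Answer: 16 both-alive 1 3

Derivation:
Step 1: prey: 17+3-12=8; pred: 15+5-4=16
Step 2: prey: 8+1-6=3; pred: 16+2-4=14
Step 3: prey: 3+0-2=1; pred: 14+0-4=10
Step 4: prey: 1+0-0=1; pred: 10+0-3=7
Step 5: prey: 1+0-0=1; pred: 7+0-2=5
Step 6: prey: 1+0-0=1; pred: 5+0-1=4
Step 7: prey: 1+0-0=1; pred: 4+0-1=3
Step 8: prey: 1+0-0=1; pred: 3+0-0=3
Steps 9-15: state stable at prey=1, pred=3 (no change)
No extinction within 15 steps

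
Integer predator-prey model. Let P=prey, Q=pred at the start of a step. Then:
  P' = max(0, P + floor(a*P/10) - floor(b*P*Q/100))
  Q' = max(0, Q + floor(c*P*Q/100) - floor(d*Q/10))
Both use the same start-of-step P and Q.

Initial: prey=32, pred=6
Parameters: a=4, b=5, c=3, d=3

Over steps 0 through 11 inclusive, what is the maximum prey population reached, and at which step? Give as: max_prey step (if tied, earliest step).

Step 1: prey: 32+12-9=35; pred: 6+5-1=10
Step 2: prey: 35+14-17=32; pred: 10+10-3=17
Step 3: prey: 32+12-27=17; pred: 17+16-5=28
Step 4: prey: 17+6-23=0; pred: 28+14-8=34
Step 5: prey: 0+0-0=0; pred: 34+0-10=24
Step 6: prey: 0+0-0=0; pred: 24+0-7=17
Step 7: prey: 0+0-0=0; pred: 17+0-5=12
Step 8: prey: 0+0-0=0; pred: 12+0-3=9
Step 9: prey: 0+0-0=0; pred: 9+0-2=7
Step 10: prey: 0+0-0=0; pred: 7+0-2=5
Step 11: prey: 0+0-0=0; pred: 5+0-1=4
Max prey = 35 at step 1

Answer: 35 1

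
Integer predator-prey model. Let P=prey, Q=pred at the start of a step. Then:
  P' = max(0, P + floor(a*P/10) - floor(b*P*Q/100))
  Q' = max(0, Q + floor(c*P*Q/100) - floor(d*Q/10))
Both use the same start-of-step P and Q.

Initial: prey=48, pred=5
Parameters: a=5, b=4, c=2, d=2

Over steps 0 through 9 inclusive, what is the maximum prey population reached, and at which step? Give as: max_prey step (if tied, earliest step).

Answer: 74 2

Derivation:
Step 1: prey: 48+24-9=63; pred: 5+4-1=8
Step 2: prey: 63+31-20=74; pred: 8+10-1=17
Step 3: prey: 74+37-50=61; pred: 17+25-3=39
Step 4: prey: 61+30-95=0; pred: 39+47-7=79
Step 5: prey: 0+0-0=0; pred: 79+0-15=64
Step 6: prey: 0+0-0=0; pred: 64+0-12=52
Step 7: prey: 0+0-0=0; pred: 52+0-10=42
Step 8: prey: 0+0-0=0; pred: 42+0-8=34
Step 9: prey: 0+0-0=0; pred: 34+0-6=28
Max prey = 74 at step 2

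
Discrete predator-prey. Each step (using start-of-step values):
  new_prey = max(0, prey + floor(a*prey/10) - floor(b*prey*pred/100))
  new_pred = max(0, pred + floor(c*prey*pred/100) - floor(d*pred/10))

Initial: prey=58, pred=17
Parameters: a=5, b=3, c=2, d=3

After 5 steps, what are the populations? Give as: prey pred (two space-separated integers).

Answer: 0 39

Derivation:
Step 1: prey: 58+29-29=58; pred: 17+19-5=31
Step 2: prey: 58+29-53=34; pred: 31+35-9=57
Step 3: prey: 34+17-58=0; pred: 57+38-17=78
Step 4: prey: 0+0-0=0; pred: 78+0-23=55
Step 5: prey: 0+0-0=0; pred: 55+0-16=39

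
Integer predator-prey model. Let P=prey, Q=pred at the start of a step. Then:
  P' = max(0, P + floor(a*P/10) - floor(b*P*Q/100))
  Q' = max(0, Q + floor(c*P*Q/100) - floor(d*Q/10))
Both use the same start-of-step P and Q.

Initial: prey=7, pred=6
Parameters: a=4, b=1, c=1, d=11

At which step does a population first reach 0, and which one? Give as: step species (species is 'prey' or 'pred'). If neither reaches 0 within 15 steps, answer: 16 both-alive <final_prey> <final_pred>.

Answer: 1 pred

Derivation:
Step 1: prey: 7+2-0=9; pred: 6+0-6=0
First extinction: pred at step 1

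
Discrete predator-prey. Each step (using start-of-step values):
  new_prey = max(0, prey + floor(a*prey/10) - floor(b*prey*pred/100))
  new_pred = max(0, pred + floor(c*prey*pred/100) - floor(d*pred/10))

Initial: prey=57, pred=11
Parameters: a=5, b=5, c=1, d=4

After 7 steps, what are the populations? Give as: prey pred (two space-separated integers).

Answer: 19 7

Derivation:
Step 1: prey: 57+28-31=54; pred: 11+6-4=13
Step 2: prey: 54+27-35=46; pred: 13+7-5=15
Step 3: prey: 46+23-34=35; pred: 15+6-6=15
Step 4: prey: 35+17-26=26; pred: 15+5-6=14
Step 5: prey: 26+13-18=21; pred: 14+3-5=12
Step 6: prey: 21+10-12=19; pred: 12+2-4=10
Step 7: prey: 19+9-9=19; pred: 10+1-4=7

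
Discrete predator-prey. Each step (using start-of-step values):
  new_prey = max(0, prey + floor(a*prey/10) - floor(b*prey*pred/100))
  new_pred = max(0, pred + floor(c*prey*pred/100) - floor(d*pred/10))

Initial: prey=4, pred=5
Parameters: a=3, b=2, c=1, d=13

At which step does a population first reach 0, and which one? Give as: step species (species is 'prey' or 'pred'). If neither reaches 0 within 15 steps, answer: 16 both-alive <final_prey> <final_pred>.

Answer: 1 pred

Derivation:
Step 1: prey: 4+1-0=5; pred: 5+0-6=0
First extinction: pred at step 1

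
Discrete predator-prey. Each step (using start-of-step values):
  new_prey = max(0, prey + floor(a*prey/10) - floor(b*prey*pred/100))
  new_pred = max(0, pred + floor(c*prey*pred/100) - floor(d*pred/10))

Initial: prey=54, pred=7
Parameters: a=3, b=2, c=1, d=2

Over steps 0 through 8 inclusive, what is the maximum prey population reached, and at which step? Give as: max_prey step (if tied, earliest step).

Answer: 73 3

Derivation:
Step 1: prey: 54+16-7=63; pred: 7+3-1=9
Step 2: prey: 63+18-11=70; pred: 9+5-1=13
Step 3: prey: 70+21-18=73; pred: 13+9-2=20
Step 4: prey: 73+21-29=65; pred: 20+14-4=30
Step 5: prey: 65+19-39=45; pred: 30+19-6=43
Step 6: prey: 45+13-38=20; pred: 43+19-8=54
Step 7: prey: 20+6-21=5; pred: 54+10-10=54
Step 8: prey: 5+1-5=1; pred: 54+2-10=46
Max prey = 73 at step 3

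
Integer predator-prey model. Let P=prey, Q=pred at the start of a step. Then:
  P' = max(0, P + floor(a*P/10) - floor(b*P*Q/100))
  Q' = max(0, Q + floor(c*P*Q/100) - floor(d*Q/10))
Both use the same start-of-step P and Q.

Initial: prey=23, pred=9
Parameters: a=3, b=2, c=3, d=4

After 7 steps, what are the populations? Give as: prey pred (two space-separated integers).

Answer: 3 31

Derivation:
Step 1: prey: 23+6-4=25; pred: 9+6-3=12
Step 2: prey: 25+7-6=26; pred: 12+9-4=17
Step 3: prey: 26+7-8=25; pred: 17+13-6=24
Step 4: prey: 25+7-12=20; pred: 24+18-9=33
Step 5: prey: 20+6-13=13; pred: 33+19-13=39
Step 6: prey: 13+3-10=6; pred: 39+15-15=39
Step 7: prey: 6+1-4=3; pred: 39+7-15=31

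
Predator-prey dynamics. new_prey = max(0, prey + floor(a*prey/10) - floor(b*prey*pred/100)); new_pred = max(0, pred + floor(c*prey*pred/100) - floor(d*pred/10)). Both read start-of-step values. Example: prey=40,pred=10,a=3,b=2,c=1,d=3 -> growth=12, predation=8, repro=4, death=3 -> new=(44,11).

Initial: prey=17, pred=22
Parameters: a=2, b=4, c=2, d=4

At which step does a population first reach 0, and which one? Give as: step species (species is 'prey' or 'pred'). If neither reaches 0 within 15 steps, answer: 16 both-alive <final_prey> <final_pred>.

Step 1: prey: 17+3-14=6; pred: 22+7-8=21
Step 2: prey: 6+1-5=2; pred: 21+2-8=15
Step 3: prey: 2+0-1=1; pred: 15+0-6=9
Step 4: prey: 1+0-0=1; pred: 9+0-3=6
Step 5: prey: 1+0-0=1; pred: 6+0-2=4
Step 6: prey: 1+0-0=1; pred: 4+0-1=3
Step 7: prey: 1+0-0=1; pred: 3+0-1=2
Step 8: prey: 1+0-0=1; pred: 2+0-0=2
Steps 9-15: state stable at prey=1, pred=2 (no change)
No extinction within 15 steps

Answer: 16 both-alive 1 2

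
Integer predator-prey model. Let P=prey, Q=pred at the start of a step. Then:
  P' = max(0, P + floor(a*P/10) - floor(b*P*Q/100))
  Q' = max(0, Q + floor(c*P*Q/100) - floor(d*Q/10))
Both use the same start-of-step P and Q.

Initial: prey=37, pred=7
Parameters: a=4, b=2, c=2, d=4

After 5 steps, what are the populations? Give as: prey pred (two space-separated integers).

Step 1: prey: 37+14-5=46; pred: 7+5-2=10
Step 2: prey: 46+18-9=55; pred: 10+9-4=15
Step 3: prey: 55+22-16=61; pred: 15+16-6=25
Step 4: prey: 61+24-30=55; pred: 25+30-10=45
Step 5: prey: 55+22-49=28; pred: 45+49-18=76

Answer: 28 76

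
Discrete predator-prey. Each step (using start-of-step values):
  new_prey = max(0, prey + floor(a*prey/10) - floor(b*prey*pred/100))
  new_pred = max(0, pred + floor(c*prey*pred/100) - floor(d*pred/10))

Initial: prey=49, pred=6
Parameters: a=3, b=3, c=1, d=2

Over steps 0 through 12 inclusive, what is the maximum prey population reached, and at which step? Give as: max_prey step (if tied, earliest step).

Step 1: prey: 49+14-8=55; pred: 6+2-1=7
Step 2: prey: 55+16-11=60; pred: 7+3-1=9
Step 3: prey: 60+18-16=62; pred: 9+5-1=13
Step 4: prey: 62+18-24=56; pred: 13+8-2=19
Step 5: prey: 56+16-31=41; pred: 19+10-3=26
Step 6: prey: 41+12-31=22; pred: 26+10-5=31
Step 7: prey: 22+6-20=8; pred: 31+6-6=31
Step 8: prey: 8+2-7=3; pred: 31+2-6=27
Step 9: prey: 3+0-2=1; pred: 27+0-5=22
Step 10: prey: 1+0-0=1; pred: 22+0-4=18
Step 11: prey: 1+0-0=1; pred: 18+0-3=15
Step 12: prey: 1+0-0=1; pred: 15+0-3=12
Max prey = 62 at step 3

Answer: 62 3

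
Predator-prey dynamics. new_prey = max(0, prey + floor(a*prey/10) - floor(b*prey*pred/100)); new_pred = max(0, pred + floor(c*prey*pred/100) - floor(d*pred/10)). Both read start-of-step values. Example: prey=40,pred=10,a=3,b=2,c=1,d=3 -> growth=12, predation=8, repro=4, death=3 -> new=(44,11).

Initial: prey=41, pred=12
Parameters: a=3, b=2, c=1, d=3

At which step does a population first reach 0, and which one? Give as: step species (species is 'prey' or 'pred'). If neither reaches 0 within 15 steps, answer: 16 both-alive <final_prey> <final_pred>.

Answer: 16 both-alive 14 8

Derivation:
Step 1: prey: 41+12-9=44; pred: 12+4-3=13
Step 2: prey: 44+13-11=46; pred: 13+5-3=15
Step 3: prey: 46+13-13=46; pred: 15+6-4=17
Step 4: prey: 46+13-15=44; pred: 17+7-5=19
Step 5: prey: 44+13-16=41; pred: 19+8-5=22
Step 6: prey: 41+12-18=35; pred: 22+9-6=25
Step 7: prey: 35+10-17=28; pred: 25+8-7=26
Step 8: prey: 28+8-14=22; pred: 26+7-7=26
Step 9: prey: 22+6-11=17; pred: 26+5-7=24
Step 10: prey: 17+5-8=14; pred: 24+4-7=21
Step 11: prey: 14+4-5=13; pred: 21+2-6=17
Step 12: prey: 13+3-4=12; pred: 17+2-5=14
Step 13: prey: 12+3-3=12; pred: 14+1-4=11
Step 14: prey: 12+3-2=13; pred: 11+1-3=9
Step 15: prey: 13+3-2=14; pred: 9+1-2=8
No extinction within 15 steps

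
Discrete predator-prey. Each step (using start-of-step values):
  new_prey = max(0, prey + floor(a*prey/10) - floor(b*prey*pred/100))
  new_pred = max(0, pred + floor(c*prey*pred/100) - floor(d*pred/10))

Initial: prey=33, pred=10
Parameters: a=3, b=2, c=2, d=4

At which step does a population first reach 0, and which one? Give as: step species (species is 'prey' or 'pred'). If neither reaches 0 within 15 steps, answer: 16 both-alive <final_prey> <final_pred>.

Answer: 16 both-alive 11 2

Derivation:
Step 1: prey: 33+9-6=36; pred: 10+6-4=12
Step 2: prey: 36+10-8=38; pred: 12+8-4=16
Step 3: prey: 38+11-12=37; pred: 16+12-6=22
Step 4: prey: 37+11-16=32; pred: 22+16-8=30
Step 5: prey: 32+9-19=22; pred: 30+19-12=37
Step 6: prey: 22+6-16=12; pred: 37+16-14=39
Step 7: prey: 12+3-9=6; pred: 39+9-15=33
Step 8: prey: 6+1-3=4; pred: 33+3-13=23
Step 9: prey: 4+1-1=4; pred: 23+1-9=15
Step 10: prey: 4+1-1=4; pred: 15+1-6=10
Step 11: prey: 4+1-0=5; pred: 10+0-4=6
Step 12: prey: 5+1-0=6; pred: 6+0-2=4
Step 13: prey: 6+1-0=7; pred: 4+0-1=3
Step 14: prey: 7+2-0=9; pred: 3+0-1=2
Step 15: prey: 9+2-0=11; pred: 2+0-0=2
No extinction within 15 steps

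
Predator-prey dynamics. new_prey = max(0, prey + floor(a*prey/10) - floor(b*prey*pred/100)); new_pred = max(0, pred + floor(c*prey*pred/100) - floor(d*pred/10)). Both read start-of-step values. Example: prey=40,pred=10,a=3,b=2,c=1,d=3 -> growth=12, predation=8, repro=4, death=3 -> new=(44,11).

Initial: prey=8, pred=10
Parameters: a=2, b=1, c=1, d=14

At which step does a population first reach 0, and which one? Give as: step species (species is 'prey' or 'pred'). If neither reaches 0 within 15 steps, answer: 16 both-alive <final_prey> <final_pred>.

Answer: 1 pred

Derivation:
Step 1: prey: 8+1-0=9; pred: 10+0-14=0
First extinction: pred at step 1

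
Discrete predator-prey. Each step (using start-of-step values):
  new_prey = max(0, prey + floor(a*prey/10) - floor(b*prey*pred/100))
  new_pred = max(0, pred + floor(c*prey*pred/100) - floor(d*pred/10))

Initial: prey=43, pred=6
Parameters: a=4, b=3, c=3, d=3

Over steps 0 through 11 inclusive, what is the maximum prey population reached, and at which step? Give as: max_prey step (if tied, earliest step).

Answer: 55 2

Derivation:
Step 1: prey: 43+17-7=53; pred: 6+7-1=12
Step 2: prey: 53+21-19=55; pred: 12+19-3=28
Step 3: prey: 55+22-46=31; pred: 28+46-8=66
Step 4: prey: 31+12-61=0; pred: 66+61-19=108
Step 5: prey: 0+0-0=0; pred: 108+0-32=76
Step 6: prey: 0+0-0=0; pred: 76+0-22=54
Step 7: prey: 0+0-0=0; pred: 54+0-16=38
Step 8: prey: 0+0-0=0; pred: 38+0-11=27
Step 9: prey: 0+0-0=0; pred: 27+0-8=19
Step 10: prey: 0+0-0=0; pred: 19+0-5=14
Step 11: prey: 0+0-0=0; pred: 14+0-4=10
Max prey = 55 at step 2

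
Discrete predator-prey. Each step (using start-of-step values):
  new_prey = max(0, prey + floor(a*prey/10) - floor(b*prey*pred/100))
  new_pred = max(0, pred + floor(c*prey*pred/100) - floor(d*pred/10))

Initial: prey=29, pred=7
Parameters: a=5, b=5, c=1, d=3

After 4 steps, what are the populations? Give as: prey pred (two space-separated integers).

Step 1: prey: 29+14-10=33; pred: 7+2-2=7
Step 2: prey: 33+16-11=38; pred: 7+2-2=7
Step 3: prey: 38+19-13=44; pred: 7+2-2=7
Step 4: prey: 44+22-15=51; pred: 7+3-2=8

Answer: 51 8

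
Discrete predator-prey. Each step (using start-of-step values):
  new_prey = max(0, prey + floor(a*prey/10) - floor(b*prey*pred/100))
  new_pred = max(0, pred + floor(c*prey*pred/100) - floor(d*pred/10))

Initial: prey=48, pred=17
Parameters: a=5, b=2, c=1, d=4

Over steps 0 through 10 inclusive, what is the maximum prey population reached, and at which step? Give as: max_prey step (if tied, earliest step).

Step 1: prey: 48+24-16=56; pred: 17+8-6=19
Step 2: prey: 56+28-21=63; pred: 19+10-7=22
Step 3: prey: 63+31-27=67; pred: 22+13-8=27
Step 4: prey: 67+33-36=64; pred: 27+18-10=35
Step 5: prey: 64+32-44=52; pred: 35+22-14=43
Step 6: prey: 52+26-44=34; pred: 43+22-17=48
Step 7: prey: 34+17-32=19; pred: 48+16-19=45
Step 8: prey: 19+9-17=11; pred: 45+8-18=35
Step 9: prey: 11+5-7=9; pred: 35+3-14=24
Step 10: prey: 9+4-4=9; pred: 24+2-9=17
Max prey = 67 at step 3

Answer: 67 3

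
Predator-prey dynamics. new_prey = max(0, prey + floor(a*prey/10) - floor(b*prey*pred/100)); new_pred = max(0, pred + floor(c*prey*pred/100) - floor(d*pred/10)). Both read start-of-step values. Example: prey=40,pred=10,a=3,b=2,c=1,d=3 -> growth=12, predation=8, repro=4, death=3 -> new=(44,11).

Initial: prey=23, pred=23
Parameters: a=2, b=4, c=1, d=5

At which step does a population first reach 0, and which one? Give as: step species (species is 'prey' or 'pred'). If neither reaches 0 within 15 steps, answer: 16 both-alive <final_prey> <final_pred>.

Step 1: prey: 23+4-21=6; pred: 23+5-11=17
Step 2: prey: 6+1-4=3; pred: 17+1-8=10
Step 3: prey: 3+0-1=2; pred: 10+0-5=5
Step 4: prey: 2+0-0=2; pred: 5+0-2=3
Step 5: prey: 2+0-0=2; pred: 3+0-1=2
Step 6: prey: 2+0-0=2; pred: 2+0-1=1
Step 7: prey: 2+0-0=2; pred: 1+0-0=1
Steps 8-15: state stable at prey=2, pred=1 (no change)
No extinction within 15 steps

Answer: 16 both-alive 2 1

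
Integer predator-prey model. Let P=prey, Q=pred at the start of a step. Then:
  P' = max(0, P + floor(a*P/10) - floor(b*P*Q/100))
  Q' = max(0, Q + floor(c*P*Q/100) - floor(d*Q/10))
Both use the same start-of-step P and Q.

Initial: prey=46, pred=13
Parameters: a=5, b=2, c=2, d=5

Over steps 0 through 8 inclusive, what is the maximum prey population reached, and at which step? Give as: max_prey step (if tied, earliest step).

Answer: 67 2

Derivation:
Step 1: prey: 46+23-11=58; pred: 13+11-6=18
Step 2: prey: 58+29-20=67; pred: 18+20-9=29
Step 3: prey: 67+33-38=62; pred: 29+38-14=53
Step 4: prey: 62+31-65=28; pred: 53+65-26=92
Step 5: prey: 28+14-51=0; pred: 92+51-46=97
Step 6: prey: 0+0-0=0; pred: 97+0-48=49
Step 7: prey: 0+0-0=0; pred: 49+0-24=25
Step 8: prey: 0+0-0=0; pred: 25+0-12=13
Max prey = 67 at step 2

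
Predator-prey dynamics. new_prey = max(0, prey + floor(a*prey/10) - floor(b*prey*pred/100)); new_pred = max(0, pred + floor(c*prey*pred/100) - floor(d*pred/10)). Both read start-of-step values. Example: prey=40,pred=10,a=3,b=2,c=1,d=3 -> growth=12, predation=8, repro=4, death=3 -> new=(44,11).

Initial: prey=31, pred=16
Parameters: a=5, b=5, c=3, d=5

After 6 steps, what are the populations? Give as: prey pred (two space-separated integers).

Answer: 3 3

Derivation:
Step 1: prey: 31+15-24=22; pred: 16+14-8=22
Step 2: prey: 22+11-24=9; pred: 22+14-11=25
Step 3: prey: 9+4-11=2; pred: 25+6-12=19
Step 4: prey: 2+1-1=2; pred: 19+1-9=11
Step 5: prey: 2+1-1=2; pred: 11+0-5=6
Step 6: prey: 2+1-0=3; pred: 6+0-3=3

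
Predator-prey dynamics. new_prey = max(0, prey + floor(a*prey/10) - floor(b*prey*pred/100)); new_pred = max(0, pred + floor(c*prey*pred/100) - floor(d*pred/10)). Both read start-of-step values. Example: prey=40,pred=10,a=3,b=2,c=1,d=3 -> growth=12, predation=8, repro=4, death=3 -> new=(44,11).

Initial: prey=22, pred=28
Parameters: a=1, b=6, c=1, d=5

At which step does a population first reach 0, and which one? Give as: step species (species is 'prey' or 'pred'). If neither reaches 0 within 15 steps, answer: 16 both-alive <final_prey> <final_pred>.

Answer: 1 prey

Derivation:
Step 1: prey: 22+2-36=0; pred: 28+6-14=20
First extinction: prey at step 1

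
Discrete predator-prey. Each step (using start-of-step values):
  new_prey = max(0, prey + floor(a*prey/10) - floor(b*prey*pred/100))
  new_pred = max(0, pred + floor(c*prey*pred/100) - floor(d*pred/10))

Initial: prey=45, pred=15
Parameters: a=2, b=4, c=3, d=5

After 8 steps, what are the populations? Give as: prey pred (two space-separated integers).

Answer: 0 1

Derivation:
Step 1: prey: 45+9-27=27; pred: 15+20-7=28
Step 2: prey: 27+5-30=2; pred: 28+22-14=36
Step 3: prey: 2+0-2=0; pred: 36+2-18=20
Step 4: prey: 0+0-0=0; pred: 20+0-10=10
Step 5: prey: 0+0-0=0; pred: 10+0-5=5
Step 6: prey: 0+0-0=0; pred: 5+0-2=3
Step 7: prey: 0+0-0=0; pred: 3+0-1=2
Step 8: prey: 0+0-0=0; pred: 2+0-1=1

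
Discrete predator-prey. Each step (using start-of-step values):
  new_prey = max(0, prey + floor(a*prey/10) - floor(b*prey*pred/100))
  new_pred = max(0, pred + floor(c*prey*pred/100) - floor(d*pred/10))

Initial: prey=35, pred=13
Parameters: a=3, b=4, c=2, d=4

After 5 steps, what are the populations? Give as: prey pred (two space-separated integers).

Step 1: prey: 35+10-18=27; pred: 13+9-5=17
Step 2: prey: 27+8-18=17; pred: 17+9-6=20
Step 3: prey: 17+5-13=9; pred: 20+6-8=18
Step 4: prey: 9+2-6=5; pred: 18+3-7=14
Step 5: prey: 5+1-2=4; pred: 14+1-5=10

Answer: 4 10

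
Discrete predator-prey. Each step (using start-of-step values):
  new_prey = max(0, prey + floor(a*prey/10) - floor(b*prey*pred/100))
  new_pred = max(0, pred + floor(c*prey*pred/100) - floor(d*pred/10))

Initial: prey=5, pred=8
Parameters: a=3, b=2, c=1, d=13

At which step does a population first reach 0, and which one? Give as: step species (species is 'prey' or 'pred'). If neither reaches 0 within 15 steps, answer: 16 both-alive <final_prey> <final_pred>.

Answer: 1 pred

Derivation:
Step 1: prey: 5+1-0=6; pred: 8+0-10=0
First extinction: pred at step 1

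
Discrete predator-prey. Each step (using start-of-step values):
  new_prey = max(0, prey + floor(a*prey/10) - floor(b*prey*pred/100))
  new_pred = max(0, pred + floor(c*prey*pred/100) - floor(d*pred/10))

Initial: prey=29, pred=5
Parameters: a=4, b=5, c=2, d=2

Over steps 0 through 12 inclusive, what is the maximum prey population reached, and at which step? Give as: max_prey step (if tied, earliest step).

Step 1: prey: 29+11-7=33; pred: 5+2-1=6
Step 2: prey: 33+13-9=37; pred: 6+3-1=8
Step 3: prey: 37+14-14=37; pred: 8+5-1=12
Step 4: prey: 37+14-22=29; pred: 12+8-2=18
Step 5: prey: 29+11-26=14; pred: 18+10-3=25
Step 6: prey: 14+5-17=2; pred: 25+7-5=27
Step 7: prey: 2+0-2=0; pred: 27+1-5=23
Step 8: prey: 0+0-0=0; pred: 23+0-4=19
Step 9: prey: 0+0-0=0; pred: 19+0-3=16
Step 10: prey: 0+0-0=0; pred: 16+0-3=13
Step 11: prey: 0+0-0=0; pred: 13+0-2=11
Step 12: prey: 0+0-0=0; pred: 11+0-2=9
Max prey = 37 at step 2

Answer: 37 2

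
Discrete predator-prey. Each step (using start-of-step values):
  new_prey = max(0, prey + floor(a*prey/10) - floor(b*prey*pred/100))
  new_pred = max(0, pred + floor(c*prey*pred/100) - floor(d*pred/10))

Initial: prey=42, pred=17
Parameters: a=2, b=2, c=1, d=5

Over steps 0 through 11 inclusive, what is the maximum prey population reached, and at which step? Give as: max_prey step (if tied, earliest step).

Step 1: prey: 42+8-14=36; pred: 17+7-8=16
Step 2: prey: 36+7-11=32; pred: 16+5-8=13
Step 3: prey: 32+6-8=30; pred: 13+4-6=11
Step 4: prey: 30+6-6=30; pred: 11+3-5=9
Step 5: prey: 30+6-5=31; pred: 9+2-4=7
Step 6: prey: 31+6-4=33; pred: 7+2-3=6
Step 7: prey: 33+6-3=36; pred: 6+1-3=4
Step 8: prey: 36+7-2=41; pred: 4+1-2=3
Step 9: prey: 41+8-2=47; pred: 3+1-1=3
Step 10: prey: 47+9-2=54; pred: 3+1-1=3
Step 11: prey: 54+10-3=61; pred: 3+1-1=3
Max prey = 61 at step 11

Answer: 61 11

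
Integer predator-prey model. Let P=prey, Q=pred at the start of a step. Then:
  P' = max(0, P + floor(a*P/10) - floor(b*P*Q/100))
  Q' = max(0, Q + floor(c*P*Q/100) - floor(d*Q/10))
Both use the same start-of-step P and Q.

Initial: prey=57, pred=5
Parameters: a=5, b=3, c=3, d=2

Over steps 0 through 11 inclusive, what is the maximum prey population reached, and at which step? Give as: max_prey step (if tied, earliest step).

Answer: 88 2

Derivation:
Step 1: prey: 57+28-8=77; pred: 5+8-1=12
Step 2: prey: 77+38-27=88; pred: 12+27-2=37
Step 3: prey: 88+44-97=35; pred: 37+97-7=127
Step 4: prey: 35+17-133=0; pred: 127+133-25=235
Step 5: prey: 0+0-0=0; pred: 235+0-47=188
Step 6: prey: 0+0-0=0; pred: 188+0-37=151
Step 7: prey: 0+0-0=0; pred: 151+0-30=121
Step 8: prey: 0+0-0=0; pred: 121+0-24=97
Step 9: prey: 0+0-0=0; pred: 97+0-19=78
Step 10: prey: 0+0-0=0; pred: 78+0-15=63
Step 11: prey: 0+0-0=0; pred: 63+0-12=51
Max prey = 88 at step 2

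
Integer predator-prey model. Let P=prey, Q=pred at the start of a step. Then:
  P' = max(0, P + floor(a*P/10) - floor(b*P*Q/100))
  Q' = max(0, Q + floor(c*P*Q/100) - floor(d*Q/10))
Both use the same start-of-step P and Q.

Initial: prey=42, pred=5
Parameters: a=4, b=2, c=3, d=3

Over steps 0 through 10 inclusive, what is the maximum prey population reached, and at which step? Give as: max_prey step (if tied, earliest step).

Answer: 65 2

Derivation:
Step 1: prey: 42+16-4=54; pred: 5+6-1=10
Step 2: prey: 54+21-10=65; pred: 10+16-3=23
Step 3: prey: 65+26-29=62; pred: 23+44-6=61
Step 4: prey: 62+24-75=11; pred: 61+113-18=156
Step 5: prey: 11+4-34=0; pred: 156+51-46=161
Step 6: prey: 0+0-0=0; pred: 161+0-48=113
Step 7: prey: 0+0-0=0; pred: 113+0-33=80
Step 8: prey: 0+0-0=0; pred: 80+0-24=56
Step 9: prey: 0+0-0=0; pred: 56+0-16=40
Step 10: prey: 0+0-0=0; pred: 40+0-12=28
Max prey = 65 at step 2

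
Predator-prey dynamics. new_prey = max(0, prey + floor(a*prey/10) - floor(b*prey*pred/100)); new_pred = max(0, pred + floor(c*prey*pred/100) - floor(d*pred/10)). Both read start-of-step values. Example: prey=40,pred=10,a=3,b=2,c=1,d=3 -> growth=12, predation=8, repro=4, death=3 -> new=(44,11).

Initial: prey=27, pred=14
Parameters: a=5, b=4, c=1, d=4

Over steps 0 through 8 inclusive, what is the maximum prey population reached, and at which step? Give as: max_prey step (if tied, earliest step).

Step 1: prey: 27+13-15=25; pred: 14+3-5=12
Step 2: prey: 25+12-12=25; pred: 12+3-4=11
Step 3: prey: 25+12-11=26; pred: 11+2-4=9
Step 4: prey: 26+13-9=30; pred: 9+2-3=8
Step 5: prey: 30+15-9=36; pred: 8+2-3=7
Step 6: prey: 36+18-10=44; pred: 7+2-2=7
Step 7: prey: 44+22-12=54; pred: 7+3-2=8
Step 8: prey: 54+27-17=64; pred: 8+4-3=9
Max prey = 64 at step 8

Answer: 64 8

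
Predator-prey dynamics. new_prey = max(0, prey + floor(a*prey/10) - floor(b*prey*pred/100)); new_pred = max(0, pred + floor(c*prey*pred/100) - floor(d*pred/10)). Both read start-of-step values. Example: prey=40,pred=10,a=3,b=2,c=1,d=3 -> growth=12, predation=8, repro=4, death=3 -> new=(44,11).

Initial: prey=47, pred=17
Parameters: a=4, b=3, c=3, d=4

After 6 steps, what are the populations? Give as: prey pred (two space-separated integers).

Answer: 0 15

Derivation:
Step 1: prey: 47+18-23=42; pred: 17+23-6=34
Step 2: prey: 42+16-42=16; pred: 34+42-13=63
Step 3: prey: 16+6-30=0; pred: 63+30-25=68
Step 4: prey: 0+0-0=0; pred: 68+0-27=41
Step 5: prey: 0+0-0=0; pred: 41+0-16=25
Step 6: prey: 0+0-0=0; pred: 25+0-10=15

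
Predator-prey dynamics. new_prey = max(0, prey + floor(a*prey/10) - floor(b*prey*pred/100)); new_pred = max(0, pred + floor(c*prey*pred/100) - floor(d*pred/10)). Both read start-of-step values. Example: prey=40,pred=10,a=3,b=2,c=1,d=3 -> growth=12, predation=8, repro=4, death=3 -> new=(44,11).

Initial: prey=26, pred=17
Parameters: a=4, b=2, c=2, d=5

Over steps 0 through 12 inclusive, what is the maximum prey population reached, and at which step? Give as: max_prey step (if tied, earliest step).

Step 1: prey: 26+10-8=28; pred: 17+8-8=17
Step 2: prey: 28+11-9=30; pred: 17+9-8=18
Step 3: prey: 30+12-10=32; pred: 18+10-9=19
Step 4: prey: 32+12-12=32; pred: 19+12-9=22
Step 5: prey: 32+12-14=30; pred: 22+14-11=25
Step 6: prey: 30+12-15=27; pred: 25+15-12=28
Step 7: prey: 27+10-15=22; pred: 28+15-14=29
Step 8: prey: 22+8-12=18; pred: 29+12-14=27
Step 9: prey: 18+7-9=16; pred: 27+9-13=23
Step 10: prey: 16+6-7=15; pred: 23+7-11=19
Step 11: prey: 15+6-5=16; pred: 19+5-9=15
Step 12: prey: 16+6-4=18; pred: 15+4-7=12
Max prey = 32 at step 3

Answer: 32 3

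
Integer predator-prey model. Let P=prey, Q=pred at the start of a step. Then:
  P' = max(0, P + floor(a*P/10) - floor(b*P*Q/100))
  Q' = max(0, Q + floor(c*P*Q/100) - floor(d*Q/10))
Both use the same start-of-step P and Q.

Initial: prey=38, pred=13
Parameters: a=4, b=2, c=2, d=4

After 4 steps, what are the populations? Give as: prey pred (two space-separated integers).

Answer: 27 54

Derivation:
Step 1: prey: 38+15-9=44; pred: 13+9-5=17
Step 2: prey: 44+17-14=47; pred: 17+14-6=25
Step 3: prey: 47+18-23=42; pred: 25+23-10=38
Step 4: prey: 42+16-31=27; pred: 38+31-15=54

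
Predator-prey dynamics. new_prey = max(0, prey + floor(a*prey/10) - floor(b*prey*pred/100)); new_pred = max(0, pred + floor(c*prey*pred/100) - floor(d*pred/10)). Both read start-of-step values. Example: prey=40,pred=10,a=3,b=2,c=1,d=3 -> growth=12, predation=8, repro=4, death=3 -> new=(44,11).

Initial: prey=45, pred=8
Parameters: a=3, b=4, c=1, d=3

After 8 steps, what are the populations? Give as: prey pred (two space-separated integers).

Answer: 16 9

Derivation:
Step 1: prey: 45+13-14=44; pred: 8+3-2=9
Step 2: prey: 44+13-15=42; pred: 9+3-2=10
Step 3: prey: 42+12-16=38; pred: 10+4-3=11
Step 4: prey: 38+11-16=33; pred: 11+4-3=12
Step 5: prey: 33+9-15=27; pred: 12+3-3=12
Step 6: prey: 27+8-12=23; pred: 12+3-3=12
Step 7: prey: 23+6-11=18; pred: 12+2-3=11
Step 8: prey: 18+5-7=16; pred: 11+1-3=9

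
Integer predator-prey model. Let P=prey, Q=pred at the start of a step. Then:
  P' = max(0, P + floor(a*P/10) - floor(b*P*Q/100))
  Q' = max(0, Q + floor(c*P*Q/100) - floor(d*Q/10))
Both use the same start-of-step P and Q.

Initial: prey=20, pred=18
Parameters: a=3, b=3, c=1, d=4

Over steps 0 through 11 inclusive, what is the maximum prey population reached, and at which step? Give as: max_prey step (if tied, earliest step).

Answer: 60 11

Derivation:
Step 1: prey: 20+6-10=16; pred: 18+3-7=14
Step 2: prey: 16+4-6=14; pred: 14+2-5=11
Step 3: prey: 14+4-4=14; pred: 11+1-4=8
Step 4: prey: 14+4-3=15; pred: 8+1-3=6
Step 5: prey: 15+4-2=17; pred: 6+0-2=4
Step 6: prey: 17+5-2=20; pred: 4+0-1=3
Step 7: prey: 20+6-1=25; pred: 3+0-1=2
Step 8: prey: 25+7-1=31; pred: 2+0-0=2
Step 9: prey: 31+9-1=39; pred: 2+0-0=2
Step 10: prey: 39+11-2=48; pred: 2+0-0=2
Step 11: prey: 48+14-2=60; pred: 2+0-0=2
Max prey = 60 at step 11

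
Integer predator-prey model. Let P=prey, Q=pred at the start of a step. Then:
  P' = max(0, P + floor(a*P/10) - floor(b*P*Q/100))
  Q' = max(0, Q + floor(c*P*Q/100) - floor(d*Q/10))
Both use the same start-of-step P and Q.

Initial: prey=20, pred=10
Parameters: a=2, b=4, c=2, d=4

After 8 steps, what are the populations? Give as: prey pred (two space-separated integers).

Step 1: prey: 20+4-8=16; pred: 10+4-4=10
Step 2: prey: 16+3-6=13; pred: 10+3-4=9
Step 3: prey: 13+2-4=11; pred: 9+2-3=8
Step 4: prey: 11+2-3=10; pred: 8+1-3=6
Step 5: prey: 10+2-2=10; pred: 6+1-2=5
Step 6: prey: 10+2-2=10; pred: 5+1-2=4
Step 7: prey: 10+2-1=11; pred: 4+0-1=3
Step 8: prey: 11+2-1=12; pred: 3+0-1=2

Answer: 12 2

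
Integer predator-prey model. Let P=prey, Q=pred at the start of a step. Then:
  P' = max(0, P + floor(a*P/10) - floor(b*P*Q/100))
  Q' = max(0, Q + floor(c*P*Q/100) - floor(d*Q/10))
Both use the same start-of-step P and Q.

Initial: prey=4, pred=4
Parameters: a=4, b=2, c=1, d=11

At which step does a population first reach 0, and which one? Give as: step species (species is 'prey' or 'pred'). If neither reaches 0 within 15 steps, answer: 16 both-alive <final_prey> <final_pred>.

Answer: 1 pred

Derivation:
Step 1: prey: 4+1-0=5; pred: 4+0-4=0
First extinction: pred at step 1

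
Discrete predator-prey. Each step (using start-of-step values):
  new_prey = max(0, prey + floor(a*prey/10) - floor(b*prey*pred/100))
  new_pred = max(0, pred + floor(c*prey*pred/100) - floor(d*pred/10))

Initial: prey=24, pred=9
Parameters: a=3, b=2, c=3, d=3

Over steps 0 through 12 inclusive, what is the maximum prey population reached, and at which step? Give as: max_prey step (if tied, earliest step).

Answer: 28 2

Derivation:
Step 1: prey: 24+7-4=27; pred: 9+6-2=13
Step 2: prey: 27+8-7=28; pred: 13+10-3=20
Step 3: prey: 28+8-11=25; pred: 20+16-6=30
Step 4: prey: 25+7-15=17; pred: 30+22-9=43
Step 5: prey: 17+5-14=8; pred: 43+21-12=52
Step 6: prey: 8+2-8=2; pred: 52+12-15=49
Step 7: prey: 2+0-1=1; pred: 49+2-14=37
Step 8: prey: 1+0-0=1; pred: 37+1-11=27
Step 9: prey: 1+0-0=1; pred: 27+0-8=19
Step 10: prey: 1+0-0=1; pred: 19+0-5=14
Step 11: prey: 1+0-0=1; pred: 14+0-4=10
Step 12: prey: 1+0-0=1; pred: 10+0-3=7
Max prey = 28 at step 2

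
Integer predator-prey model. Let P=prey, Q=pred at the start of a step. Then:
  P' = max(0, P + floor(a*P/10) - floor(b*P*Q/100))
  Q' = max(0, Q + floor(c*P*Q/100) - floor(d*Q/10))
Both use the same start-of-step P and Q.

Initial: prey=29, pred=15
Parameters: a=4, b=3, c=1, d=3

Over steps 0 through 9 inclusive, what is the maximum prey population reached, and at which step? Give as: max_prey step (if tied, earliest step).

Step 1: prey: 29+11-13=27; pred: 15+4-4=15
Step 2: prey: 27+10-12=25; pred: 15+4-4=15
Step 3: prey: 25+10-11=24; pred: 15+3-4=14
Step 4: prey: 24+9-10=23; pred: 14+3-4=13
Step 5: prey: 23+9-8=24; pred: 13+2-3=12
Step 6: prey: 24+9-8=25; pred: 12+2-3=11
Step 7: prey: 25+10-8=27; pred: 11+2-3=10
Step 8: prey: 27+10-8=29; pred: 10+2-3=9
Step 9: prey: 29+11-7=33; pred: 9+2-2=9
Max prey = 33 at step 9

Answer: 33 9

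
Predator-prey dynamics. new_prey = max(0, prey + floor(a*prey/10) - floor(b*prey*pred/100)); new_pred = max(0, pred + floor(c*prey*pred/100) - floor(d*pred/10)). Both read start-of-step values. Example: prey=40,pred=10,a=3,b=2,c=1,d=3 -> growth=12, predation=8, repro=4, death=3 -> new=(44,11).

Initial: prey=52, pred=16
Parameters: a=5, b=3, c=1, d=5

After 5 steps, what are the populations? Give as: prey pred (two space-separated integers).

Answer: 60 19

Derivation:
Step 1: prey: 52+26-24=54; pred: 16+8-8=16
Step 2: prey: 54+27-25=56; pred: 16+8-8=16
Step 3: prey: 56+28-26=58; pred: 16+8-8=16
Step 4: prey: 58+29-27=60; pred: 16+9-8=17
Step 5: prey: 60+30-30=60; pred: 17+10-8=19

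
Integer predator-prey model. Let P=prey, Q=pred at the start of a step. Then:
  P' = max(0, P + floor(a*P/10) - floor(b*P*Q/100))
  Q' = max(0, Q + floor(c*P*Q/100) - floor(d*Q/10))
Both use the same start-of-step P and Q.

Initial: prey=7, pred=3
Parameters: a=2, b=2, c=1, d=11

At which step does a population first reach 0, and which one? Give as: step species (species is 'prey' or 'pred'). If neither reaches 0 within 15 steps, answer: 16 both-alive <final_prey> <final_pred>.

Step 1: prey: 7+1-0=8; pred: 3+0-3=0
First extinction: pred at step 1

Answer: 1 pred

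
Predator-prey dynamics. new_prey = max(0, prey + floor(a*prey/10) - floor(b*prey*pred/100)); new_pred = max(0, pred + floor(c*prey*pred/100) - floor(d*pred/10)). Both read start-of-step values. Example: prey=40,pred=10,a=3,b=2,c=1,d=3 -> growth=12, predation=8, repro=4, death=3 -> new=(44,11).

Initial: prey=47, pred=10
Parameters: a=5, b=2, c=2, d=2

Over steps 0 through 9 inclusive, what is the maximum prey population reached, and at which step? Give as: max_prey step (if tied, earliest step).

Answer: 71 2

Derivation:
Step 1: prey: 47+23-9=61; pred: 10+9-2=17
Step 2: prey: 61+30-20=71; pred: 17+20-3=34
Step 3: prey: 71+35-48=58; pred: 34+48-6=76
Step 4: prey: 58+29-88=0; pred: 76+88-15=149
Step 5: prey: 0+0-0=0; pred: 149+0-29=120
Step 6: prey: 0+0-0=0; pred: 120+0-24=96
Step 7: prey: 0+0-0=0; pred: 96+0-19=77
Step 8: prey: 0+0-0=0; pred: 77+0-15=62
Step 9: prey: 0+0-0=0; pred: 62+0-12=50
Max prey = 71 at step 2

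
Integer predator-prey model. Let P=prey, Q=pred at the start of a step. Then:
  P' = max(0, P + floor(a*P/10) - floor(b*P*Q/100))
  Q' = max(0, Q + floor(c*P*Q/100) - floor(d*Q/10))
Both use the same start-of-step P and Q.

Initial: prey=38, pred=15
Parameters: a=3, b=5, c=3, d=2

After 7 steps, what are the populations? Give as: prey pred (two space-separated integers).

Step 1: prey: 38+11-28=21; pred: 15+17-3=29
Step 2: prey: 21+6-30=0; pred: 29+18-5=42
Step 3: prey: 0+0-0=0; pred: 42+0-8=34
Step 4: prey: 0+0-0=0; pred: 34+0-6=28
Step 5: prey: 0+0-0=0; pred: 28+0-5=23
Step 6: prey: 0+0-0=0; pred: 23+0-4=19
Step 7: prey: 0+0-0=0; pred: 19+0-3=16

Answer: 0 16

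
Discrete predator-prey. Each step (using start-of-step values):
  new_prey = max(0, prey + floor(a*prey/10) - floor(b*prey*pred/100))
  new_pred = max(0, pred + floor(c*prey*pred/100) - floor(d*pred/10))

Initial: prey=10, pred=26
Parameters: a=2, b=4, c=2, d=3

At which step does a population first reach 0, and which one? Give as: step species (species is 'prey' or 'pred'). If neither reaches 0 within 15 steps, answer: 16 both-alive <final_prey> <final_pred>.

Step 1: prey: 10+2-10=2; pred: 26+5-7=24
Step 2: prey: 2+0-1=1; pred: 24+0-7=17
Step 3: prey: 1+0-0=1; pred: 17+0-5=12
Step 4: prey: 1+0-0=1; pred: 12+0-3=9
Step 5: prey: 1+0-0=1; pred: 9+0-2=7
Step 6: prey: 1+0-0=1; pred: 7+0-2=5
Step 7: prey: 1+0-0=1; pred: 5+0-1=4
Step 8: prey: 1+0-0=1; pred: 4+0-1=3
Step 9: prey: 1+0-0=1; pred: 3+0-0=3
Steps 10-15: state stable at prey=1, pred=3 (no change)
No extinction within 15 steps

Answer: 16 both-alive 1 3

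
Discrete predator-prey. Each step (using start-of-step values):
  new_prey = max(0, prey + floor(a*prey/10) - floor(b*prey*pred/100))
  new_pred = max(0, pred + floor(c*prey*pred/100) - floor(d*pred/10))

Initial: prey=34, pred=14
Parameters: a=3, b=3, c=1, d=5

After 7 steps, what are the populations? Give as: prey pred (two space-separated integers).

Answer: 52 3

Derivation:
Step 1: prey: 34+10-14=30; pred: 14+4-7=11
Step 2: prey: 30+9-9=30; pred: 11+3-5=9
Step 3: prey: 30+9-8=31; pred: 9+2-4=7
Step 4: prey: 31+9-6=34; pred: 7+2-3=6
Step 5: prey: 34+10-6=38; pred: 6+2-3=5
Step 6: prey: 38+11-5=44; pred: 5+1-2=4
Step 7: prey: 44+13-5=52; pred: 4+1-2=3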